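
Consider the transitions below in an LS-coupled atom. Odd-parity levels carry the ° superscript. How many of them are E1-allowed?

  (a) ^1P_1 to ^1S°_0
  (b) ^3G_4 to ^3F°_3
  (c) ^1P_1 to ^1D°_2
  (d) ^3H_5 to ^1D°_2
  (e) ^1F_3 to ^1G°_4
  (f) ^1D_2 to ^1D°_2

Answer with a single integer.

5

(a) allowed
(b) allowed
(c) allowed
(d) forbidden (ΔS, ΔL, ΔJ fail)
(e) allowed
(f) allowed
Total allowed: 5 of 6.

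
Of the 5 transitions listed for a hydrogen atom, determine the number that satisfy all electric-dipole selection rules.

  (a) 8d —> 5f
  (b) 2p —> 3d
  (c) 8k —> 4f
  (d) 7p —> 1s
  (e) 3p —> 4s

(a) allowed
(b) allowed
(c) forbidden — Δl = -4 (E1 requires Δl = ±1)
(d) allowed
(e) allowed
Total allowed: 4 of 5.

4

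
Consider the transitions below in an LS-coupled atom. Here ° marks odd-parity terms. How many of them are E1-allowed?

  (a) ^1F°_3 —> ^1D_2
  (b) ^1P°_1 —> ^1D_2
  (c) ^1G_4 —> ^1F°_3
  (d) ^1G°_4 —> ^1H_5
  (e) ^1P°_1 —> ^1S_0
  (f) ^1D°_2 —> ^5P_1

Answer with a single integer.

(a) allowed
(b) allowed
(c) allowed
(d) allowed
(e) allowed
(f) forbidden (ΔS fails)
Total allowed: 5 of 6.

5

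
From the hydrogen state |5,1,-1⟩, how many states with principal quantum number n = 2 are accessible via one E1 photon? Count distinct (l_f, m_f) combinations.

1

E1 requires Δl = ±1, so l_f ∈ {0, 2}; with 0 ≤ l_f ≤ n_f−1 = 1, the allowed l_f values are {0}.
For l_f = 0: m_f ∈ {m_i−1, m_i, m_i+1} ∩ [−0, 0] = {0} → 1 state.
Total: 1.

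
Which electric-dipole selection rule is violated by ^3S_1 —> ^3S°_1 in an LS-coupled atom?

the L=0 ↔ L=0 exclusion

Initial level: S=1, L=0, J=1, parity even. Final level: S=1, L=0, J=1, parity odd.
Parity must change: even → odd — ok.
ΔS = 0: S: 1 → 1 — ok.
ΔL = 0, ±1 (not L=0↔0): L: 0 → 0, ΔL = +0 — fails.
ΔJ = 0, ±1 (not J=0↔0): J: 1 → 1, ΔJ = +0 — ok.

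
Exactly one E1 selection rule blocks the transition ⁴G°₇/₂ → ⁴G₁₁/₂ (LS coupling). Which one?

Reading off the term symbols: S 3/2→3/2, L 4→4, J 7/2→11/2, parity odd→even.
Parity must change: odd → even — ok.
ΔS = 0: S: 3/2 → 3/2 — ok.
ΔL = 0, ±1 (not L=0↔0): L: 4 → 4, ΔL = +0 — ok.
ΔJ = 0, ±1 (not J=0↔0): J: 7/2 → 11/2, ΔJ = +2 — fails.

the ΔJ = 0, ±1 rule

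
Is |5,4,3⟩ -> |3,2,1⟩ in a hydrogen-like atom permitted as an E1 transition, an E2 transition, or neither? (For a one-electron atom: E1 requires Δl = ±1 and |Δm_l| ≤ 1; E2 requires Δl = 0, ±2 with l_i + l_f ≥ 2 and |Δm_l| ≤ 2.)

E2

Δl = 2 − 4 = -2; l_i + l_f = 6.
Δm_l = -2.
E1 (Δl = ±1, |Δm_l| ≤ 1): not satisfied.
E2 (Δl = 0,±2, l_i+l_f ≥ 2, |Δm_l| ≤ 2): satisfied.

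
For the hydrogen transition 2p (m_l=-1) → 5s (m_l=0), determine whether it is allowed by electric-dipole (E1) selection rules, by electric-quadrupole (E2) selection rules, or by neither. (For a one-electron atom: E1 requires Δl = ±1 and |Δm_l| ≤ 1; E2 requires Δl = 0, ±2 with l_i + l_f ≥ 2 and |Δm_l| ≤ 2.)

Δl = 0 − 1 = -1; l_i + l_f = 1.
Δm_l = +1.
E1 (Δl = ±1, |Δm_l| ≤ 1): satisfied.
E2 (Δl = 0,±2, l_i+l_f ≥ 2, |Δm_l| ≤ 2): not satisfied.

E1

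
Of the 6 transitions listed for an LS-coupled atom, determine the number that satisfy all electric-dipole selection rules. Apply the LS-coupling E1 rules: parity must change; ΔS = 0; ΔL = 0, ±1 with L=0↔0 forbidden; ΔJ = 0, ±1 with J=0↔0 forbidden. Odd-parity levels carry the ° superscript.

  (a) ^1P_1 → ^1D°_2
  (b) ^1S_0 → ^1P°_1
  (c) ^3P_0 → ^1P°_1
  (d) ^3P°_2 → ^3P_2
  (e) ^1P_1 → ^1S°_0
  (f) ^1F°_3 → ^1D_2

(a) allowed
(b) allowed
(c) forbidden (ΔS fails)
(d) allowed
(e) allowed
(f) allowed
Total allowed: 5 of 6.

5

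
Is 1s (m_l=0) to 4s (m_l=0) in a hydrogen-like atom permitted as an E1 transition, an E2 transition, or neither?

neither

Δl = 0 − 0 = +0; l_i + l_f = 0.
Δm_l = +0.
E1 (Δl = ±1, |Δm_l| ≤ 1): not satisfied.
E2 (Δl = 0,±2, l_i+l_f ≥ 2, |Δm_l| ≤ 2): not satisfied.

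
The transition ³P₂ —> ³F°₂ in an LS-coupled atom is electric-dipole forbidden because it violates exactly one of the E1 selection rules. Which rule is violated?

Initial level: S=1, L=1, J=2, parity even. Final level: S=1, L=3, J=2, parity odd.
ΔL = 0, ±1 (not L=0↔0): L: 1 → 3, ΔL = +2 — violated.
ΔS = 0: S: 1 → 1 — satisfied.
ΔJ = 0, ±1 (not J=0↔0): J: 2 → 2, ΔJ = +0 — satisfied.
Parity must change: even → odd — satisfied.

the ΔL = 0, ±1 rule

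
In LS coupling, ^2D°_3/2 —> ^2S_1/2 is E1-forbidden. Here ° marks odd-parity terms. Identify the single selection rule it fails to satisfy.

the ΔL = 0, ±1 rule

Reading off the term symbols: S 1/2→1/2, L 2→0, J 3/2→1/2, parity odd→even.
ΔJ = 0, ±1 (not J=0↔0): J: 3/2 → 1/2, ΔJ = -1 — ✓.
Parity must change: odd → even — ✓.
ΔL = 0, ±1 (not L=0↔0): L: 2 → 0, ΔL = -2 — ✗.
ΔS = 0: S: 1/2 → 1/2 — ✓.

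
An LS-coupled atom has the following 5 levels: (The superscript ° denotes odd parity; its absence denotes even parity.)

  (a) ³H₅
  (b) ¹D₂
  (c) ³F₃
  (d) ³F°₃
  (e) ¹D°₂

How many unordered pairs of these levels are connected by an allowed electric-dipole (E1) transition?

(a)–(b): forbidden (parity, ΔS, ΔL, ΔJ).
(a)–(c): forbidden (parity, ΔL, ΔJ).
(a)–(d): forbidden (ΔL, ΔJ).
(a)–(e): forbidden (ΔS, ΔL, ΔJ).
(b)–(c): forbidden (parity, ΔS).
(b)–(d): forbidden (ΔS).
(b)–(e): allowed.
(c)–(d): allowed.
(c)–(e): forbidden (ΔS).
(d)–(e): forbidden (parity, ΔS).
Allowed pairs: 2 of 10.

2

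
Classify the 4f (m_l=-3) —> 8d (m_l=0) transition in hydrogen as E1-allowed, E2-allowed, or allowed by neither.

Δl = 2 − 3 = -1; l_i + l_f = 5.
Δm_l = +3.
E1 (Δl = ±1, |Δm_l| ≤ 1): not satisfied.
E2 (Δl = 0,±2, l_i+l_f ≥ 2, |Δm_l| ≤ 2): not satisfied.

neither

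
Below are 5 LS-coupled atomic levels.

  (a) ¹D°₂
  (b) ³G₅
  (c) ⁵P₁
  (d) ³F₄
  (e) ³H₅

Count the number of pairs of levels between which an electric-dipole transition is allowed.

0

(a)–(b): forbidden (ΔS, ΔL, ΔJ).
(a)–(c): forbidden (ΔS).
(a)–(d): forbidden (ΔS, ΔJ).
(a)–(e): forbidden (ΔS, ΔL, ΔJ).
(b)–(c): forbidden (parity, ΔS, ΔL, ΔJ).
(b)–(d): forbidden (parity).
(b)–(e): forbidden (parity).
(c)–(d): forbidden (parity, ΔS, ΔL, ΔJ).
(c)–(e): forbidden (parity, ΔS, ΔL, ΔJ).
(d)–(e): forbidden (parity, ΔL).
Allowed pairs: 0 of 10.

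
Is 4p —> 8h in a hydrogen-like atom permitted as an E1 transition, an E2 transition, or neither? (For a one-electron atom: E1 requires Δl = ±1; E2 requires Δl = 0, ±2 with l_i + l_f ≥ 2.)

Δl = 5 − 1 = +4; l_i + l_f = 6.
E1 (Δl = ±1): not satisfied.
E2 (Δl = 0,±2, l_i+l_f ≥ 2): not satisfied.

neither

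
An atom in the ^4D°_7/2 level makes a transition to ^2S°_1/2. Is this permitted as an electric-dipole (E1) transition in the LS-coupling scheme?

Parity must change: odd → odd — violated.
ΔS = 0: S: 3/2 → 1/2 — violated.
ΔJ = 0, ±1 (not J=0↔0): J: 7/2 → 1/2, ΔJ = -3 — violated.
ΔL = 0, ±1 (not L=0↔0): L: 2 → 0, ΔL = -2 — violated.
Rule(s) violated: parity, ΔS, ΔL, ΔJ.

forbidden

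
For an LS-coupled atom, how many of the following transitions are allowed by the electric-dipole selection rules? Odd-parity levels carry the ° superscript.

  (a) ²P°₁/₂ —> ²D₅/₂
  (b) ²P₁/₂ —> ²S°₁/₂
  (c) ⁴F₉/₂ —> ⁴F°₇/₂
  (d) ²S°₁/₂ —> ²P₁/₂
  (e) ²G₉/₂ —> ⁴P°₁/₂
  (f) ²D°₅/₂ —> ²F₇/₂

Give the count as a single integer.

4

(a) forbidden (ΔJ fails)
(b) allowed
(c) allowed
(d) allowed
(e) forbidden (ΔS, ΔL, ΔJ fail)
(f) allowed
Total allowed: 4 of 6.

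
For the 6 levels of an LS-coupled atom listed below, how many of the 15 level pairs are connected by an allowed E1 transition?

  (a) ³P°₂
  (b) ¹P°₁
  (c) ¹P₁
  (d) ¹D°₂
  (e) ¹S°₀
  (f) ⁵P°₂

(a)–(b): forbidden (parity, ΔS).
(a)–(c): forbidden (ΔS).
(a)–(d): forbidden (parity, ΔS).
(a)–(e): forbidden (parity, ΔS, ΔJ).
(a)–(f): forbidden (parity, ΔS).
(b)–(c): allowed.
(b)–(d): forbidden (parity).
(b)–(e): forbidden (parity).
(b)–(f): forbidden (parity, ΔS).
(c)–(d): allowed.
(c)–(e): allowed.
(c)–(f): forbidden (ΔS).
(d)–(e): forbidden (parity, ΔL, ΔJ).
(d)–(f): forbidden (parity, ΔS).
(e)–(f): forbidden (parity, ΔS, ΔJ).
Allowed pairs: 3 of 15.

3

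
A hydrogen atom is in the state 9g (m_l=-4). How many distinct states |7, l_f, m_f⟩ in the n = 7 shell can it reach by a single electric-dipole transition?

E1 requires Δl = ±1, so l_f ∈ {3, 5}; with 0 ≤ l_f ≤ n_f−1 = 6, the allowed l_f values are {3, 5}.
For l_f = 3: m_f ∈ {m_i−1, m_i, m_i+1} ∩ [−3, 3] = {-3} → 1 state.
For l_f = 5: m_f ∈ {m_i−1, m_i, m_i+1} ∩ [−5, 5] = {-5, -4, -3} → 3 states.
Total: 4.

4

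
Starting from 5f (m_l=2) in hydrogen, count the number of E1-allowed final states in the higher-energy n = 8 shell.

E1 requires Δl = ±1, so l_f ∈ {2, 4}; with 0 ≤ l_f ≤ n_f−1 = 7, the allowed l_f values are {2, 4}.
For l_f = 2: m_f ∈ {m_i−1, m_i, m_i+1} ∩ [−2, 2] = {1, 2} → 2 states.
For l_f = 4: m_f ∈ {m_i−1, m_i, m_i+1} ∩ [−4, 4] = {1, 2, 3} → 3 states.
Total: 5.

5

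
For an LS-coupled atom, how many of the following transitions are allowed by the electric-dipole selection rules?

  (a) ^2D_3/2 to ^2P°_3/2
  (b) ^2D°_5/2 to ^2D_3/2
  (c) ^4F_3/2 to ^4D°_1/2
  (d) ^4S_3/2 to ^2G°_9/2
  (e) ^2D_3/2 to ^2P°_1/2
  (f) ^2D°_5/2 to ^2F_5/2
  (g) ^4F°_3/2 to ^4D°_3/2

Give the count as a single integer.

5

(a) allowed
(b) allowed
(c) allowed
(d) forbidden (ΔS, ΔL, ΔJ fail)
(e) allowed
(f) allowed
(g) forbidden (parity fails)
Total allowed: 5 of 7.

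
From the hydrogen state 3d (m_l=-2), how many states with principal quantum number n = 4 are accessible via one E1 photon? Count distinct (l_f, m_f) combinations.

E1 requires Δl = ±1, so l_f ∈ {1, 3}; with 0 ≤ l_f ≤ n_f−1 = 3, the allowed l_f values are {1, 3}.
For l_f = 1: m_f ∈ {m_i−1, m_i, m_i+1} ∩ [−1, 1] = {-1} → 1 state.
For l_f = 3: m_f ∈ {m_i−1, m_i, m_i+1} ∩ [−3, 3] = {-3, -2, -1} → 3 states.
Total: 4.

4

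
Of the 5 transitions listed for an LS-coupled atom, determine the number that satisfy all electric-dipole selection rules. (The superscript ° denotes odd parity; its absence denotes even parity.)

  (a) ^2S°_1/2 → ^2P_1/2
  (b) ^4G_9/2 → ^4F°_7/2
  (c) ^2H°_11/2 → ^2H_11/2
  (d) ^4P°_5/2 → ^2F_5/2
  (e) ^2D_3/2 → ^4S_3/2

(a) allowed
(b) allowed
(c) allowed
(d) forbidden (ΔS, ΔL fail)
(e) forbidden (parity, ΔS, ΔL fail)
Total allowed: 3 of 5.

3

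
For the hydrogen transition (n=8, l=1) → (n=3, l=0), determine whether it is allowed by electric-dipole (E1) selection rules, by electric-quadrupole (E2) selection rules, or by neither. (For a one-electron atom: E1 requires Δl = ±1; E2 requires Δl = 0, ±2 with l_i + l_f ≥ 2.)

Δl = 0 − 1 = -1; l_i + l_f = 1.
E1 (Δl = ±1): satisfied.
E2 (Δl = 0,±2, l_i+l_f ≥ 2): not satisfied.

E1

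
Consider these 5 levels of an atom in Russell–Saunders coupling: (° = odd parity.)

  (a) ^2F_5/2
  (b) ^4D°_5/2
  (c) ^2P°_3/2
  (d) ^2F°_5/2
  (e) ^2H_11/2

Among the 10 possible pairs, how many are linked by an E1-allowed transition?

(a)–(b): forbidden (ΔS).
(a)–(c): forbidden (ΔL).
(a)–(d): allowed.
(a)–(e): forbidden (parity, ΔL, ΔJ).
(b)–(c): forbidden (parity, ΔS).
(b)–(d): forbidden (parity, ΔS).
(b)–(e): forbidden (ΔS, ΔL, ΔJ).
(c)–(d): forbidden (parity, ΔL).
(c)–(e): forbidden (ΔL, ΔJ).
(d)–(e): forbidden (ΔL, ΔJ).
Allowed pairs: 1 of 10.

1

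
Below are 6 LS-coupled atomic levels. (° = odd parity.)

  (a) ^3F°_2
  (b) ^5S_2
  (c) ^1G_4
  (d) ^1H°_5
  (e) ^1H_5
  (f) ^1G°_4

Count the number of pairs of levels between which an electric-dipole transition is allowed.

(a)–(b): forbidden (ΔS, ΔL).
(a)–(c): forbidden (ΔS, ΔJ).
(a)–(d): forbidden (parity, ΔS, ΔL, ΔJ).
(a)–(e): forbidden (ΔS, ΔL, ΔJ).
(a)–(f): forbidden (parity, ΔS, ΔJ).
(b)–(c): forbidden (parity, ΔS, ΔL, ΔJ).
(b)–(d): forbidden (ΔS, ΔL, ΔJ).
(b)–(e): forbidden (parity, ΔS, ΔL, ΔJ).
(b)–(f): forbidden (ΔS, ΔL, ΔJ).
(c)–(d): allowed.
(c)–(e): forbidden (parity).
(c)–(f): allowed.
(d)–(e): allowed.
(d)–(f): forbidden (parity).
(e)–(f): allowed.
Allowed pairs: 4 of 15.

4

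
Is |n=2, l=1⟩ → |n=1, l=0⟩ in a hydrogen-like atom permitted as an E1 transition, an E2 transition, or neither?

Δl = 0 − 1 = -1; l_i + l_f = 1.
E1 (Δl = ±1): satisfied.
E2 (Δl = 0,±2, l_i+l_f ≥ 2): not satisfied.

E1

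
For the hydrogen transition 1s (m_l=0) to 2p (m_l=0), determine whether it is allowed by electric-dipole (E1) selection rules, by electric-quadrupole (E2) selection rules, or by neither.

Δl = 1 − 0 = +1; l_i + l_f = 1.
Δm_l = +0.
E1 (Δl = ±1, |Δm_l| ≤ 1): satisfied.
E2 (Δl = 0,±2, l_i+l_f ≥ 2, |Δm_l| ≤ 2): not satisfied.

E1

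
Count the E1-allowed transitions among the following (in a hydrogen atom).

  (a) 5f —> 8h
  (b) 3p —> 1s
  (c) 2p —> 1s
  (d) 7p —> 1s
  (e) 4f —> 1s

(a) forbidden — Δl = +2 (E1 requires Δl = ±1)
(b) allowed
(c) allowed
(d) allowed
(e) forbidden — Δl = -3 (E1 requires Δl = ±1)
Total allowed: 3 of 5.

3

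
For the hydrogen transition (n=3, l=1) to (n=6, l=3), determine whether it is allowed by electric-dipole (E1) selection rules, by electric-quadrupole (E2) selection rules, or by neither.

E2

Δl = 3 − 1 = +2; l_i + l_f = 4.
E1 (Δl = ±1): not satisfied.
E2 (Δl = 0,±2, l_i+l_f ≥ 2): satisfied.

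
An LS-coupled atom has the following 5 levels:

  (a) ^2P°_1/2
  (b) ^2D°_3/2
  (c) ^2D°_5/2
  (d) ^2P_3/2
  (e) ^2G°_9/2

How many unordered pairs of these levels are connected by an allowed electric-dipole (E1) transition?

(a)–(b): forbidden (parity).
(a)–(c): forbidden (parity, ΔJ).
(a)–(d): allowed.
(a)–(e): forbidden (parity, ΔL, ΔJ).
(b)–(c): forbidden (parity).
(b)–(d): allowed.
(b)–(e): forbidden (parity, ΔL, ΔJ).
(c)–(d): allowed.
(c)–(e): forbidden (parity, ΔL, ΔJ).
(d)–(e): forbidden (ΔL, ΔJ).
Allowed pairs: 3 of 10.

3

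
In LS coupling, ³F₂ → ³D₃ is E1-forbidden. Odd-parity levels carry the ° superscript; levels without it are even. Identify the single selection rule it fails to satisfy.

Parity must change: even → even — violated.
ΔL = 0, ±1 (not L=0↔0): L: 3 → 2, ΔL = -1 — satisfied.
ΔJ = 0, ±1 (not J=0↔0): J: 2 → 3, ΔJ = +1 — satisfied.
ΔS = 0: S: 1 → 1 — satisfied.

parity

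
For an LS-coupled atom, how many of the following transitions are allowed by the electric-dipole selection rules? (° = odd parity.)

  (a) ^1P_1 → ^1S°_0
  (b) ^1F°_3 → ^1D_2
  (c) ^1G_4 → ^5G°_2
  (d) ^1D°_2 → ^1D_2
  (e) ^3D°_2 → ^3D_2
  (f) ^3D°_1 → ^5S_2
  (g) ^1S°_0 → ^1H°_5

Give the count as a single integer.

4

(a) allowed
(b) allowed
(c) forbidden (ΔS, ΔJ fail)
(d) allowed
(e) allowed
(f) forbidden (ΔS, ΔL fail)
(g) forbidden (parity, ΔL, ΔJ fail)
Total allowed: 4 of 7.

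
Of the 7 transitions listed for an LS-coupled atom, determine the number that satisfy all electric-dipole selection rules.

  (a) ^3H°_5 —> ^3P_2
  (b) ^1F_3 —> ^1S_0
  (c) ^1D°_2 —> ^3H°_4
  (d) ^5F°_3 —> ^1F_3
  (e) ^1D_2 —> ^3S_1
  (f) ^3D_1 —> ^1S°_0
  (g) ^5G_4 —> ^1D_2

(a) forbidden (ΔL, ΔJ fail)
(b) forbidden (parity, ΔL, ΔJ fail)
(c) forbidden (parity, ΔS, ΔL, ΔJ fail)
(d) forbidden (ΔS fails)
(e) forbidden (parity, ΔS, ΔL fail)
(f) forbidden (ΔS, ΔL fail)
(g) forbidden (parity, ΔS, ΔL, ΔJ fail)
Total allowed: 0 of 7.

0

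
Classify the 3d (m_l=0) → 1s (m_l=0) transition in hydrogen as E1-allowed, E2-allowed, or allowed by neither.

E2

Δl = 0 − 2 = -2; l_i + l_f = 2.
Δm_l = +0.
E1 (Δl = ±1, |Δm_l| ≤ 1): not satisfied.
E2 (Δl = 0,±2, l_i+l_f ≥ 2, |Δm_l| ≤ 2): satisfied.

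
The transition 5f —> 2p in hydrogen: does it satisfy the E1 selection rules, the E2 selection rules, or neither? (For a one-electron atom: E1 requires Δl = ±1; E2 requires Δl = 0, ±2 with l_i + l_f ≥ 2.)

Δl = 1 − 3 = -2; l_i + l_f = 4.
E1 (Δl = ±1): not satisfied.
E2 (Δl = 0,±2, l_i+l_f ≥ 2): satisfied.

E2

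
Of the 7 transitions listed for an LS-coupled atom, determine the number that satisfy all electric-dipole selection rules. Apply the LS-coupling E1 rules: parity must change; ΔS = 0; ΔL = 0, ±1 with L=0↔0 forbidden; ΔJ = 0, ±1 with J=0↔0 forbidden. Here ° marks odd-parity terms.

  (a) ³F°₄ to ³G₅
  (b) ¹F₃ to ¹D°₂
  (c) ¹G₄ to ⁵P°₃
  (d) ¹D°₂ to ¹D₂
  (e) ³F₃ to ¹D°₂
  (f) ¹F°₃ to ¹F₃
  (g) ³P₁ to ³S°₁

5

(a) allowed
(b) allowed
(c) forbidden (ΔS, ΔL fail)
(d) allowed
(e) forbidden (ΔS fails)
(f) allowed
(g) allowed
Total allowed: 5 of 7.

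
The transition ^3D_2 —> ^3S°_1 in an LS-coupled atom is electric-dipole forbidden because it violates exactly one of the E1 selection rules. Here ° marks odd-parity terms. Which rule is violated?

Reading off the term symbols: S 1→1, L 2→0, J 2→1, parity even→odd.
ΔS = 0: S: 1 → 1 — ✓.
Parity must change: even → odd — ✓.
ΔJ = 0, ±1 (not J=0↔0): J: 2 → 1, ΔJ = -1 — ✓.
ΔL = 0, ±1 (not L=0↔0): L: 2 → 0, ΔL = -2 — ✗.

the ΔL = 0, ±1 rule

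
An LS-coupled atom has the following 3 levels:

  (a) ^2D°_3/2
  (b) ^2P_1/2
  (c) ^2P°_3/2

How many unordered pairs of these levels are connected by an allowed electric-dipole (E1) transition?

2

(a)–(b): allowed.
(a)–(c): forbidden (parity).
(b)–(c): allowed.
Allowed pairs: 2 of 3.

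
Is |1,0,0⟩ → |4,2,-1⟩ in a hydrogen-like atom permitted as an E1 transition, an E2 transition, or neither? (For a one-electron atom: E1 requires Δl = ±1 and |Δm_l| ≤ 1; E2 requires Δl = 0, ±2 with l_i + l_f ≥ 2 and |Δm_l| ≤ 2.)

Δl = 2 − 0 = +2; l_i + l_f = 2.
Δm_l = -1.
E1 (Δl = ±1, |Δm_l| ≤ 1): not satisfied.
E2 (Δl = 0,±2, l_i+l_f ≥ 2, |Δm_l| ≤ 2): satisfied.

E2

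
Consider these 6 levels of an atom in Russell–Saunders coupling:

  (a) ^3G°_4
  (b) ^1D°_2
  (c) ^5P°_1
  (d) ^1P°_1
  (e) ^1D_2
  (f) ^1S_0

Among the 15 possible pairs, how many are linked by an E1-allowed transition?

3

(a)–(b): forbidden (parity, ΔS, ΔL, ΔJ).
(a)–(c): forbidden (parity, ΔS, ΔL, ΔJ).
(a)–(d): forbidden (parity, ΔS, ΔL, ΔJ).
(a)–(e): forbidden (ΔS, ΔL, ΔJ).
(a)–(f): forbidden (ΔS, ΔL, ΔJ).
(b)–(c): forbidden (parity, ΔS).
(b)–(d): forbidden (parity).
(b)–(e): allowed.
(b)–(f): forbidden (ΔL, ΔJ).
(c)–(d): forbidden (parity, ΔS).
(c)–(e): forbidden (ΔS).
(c)–(f): forbidden (ΔS).
(d)–(e): allowed.
(d)–(f): allowed.
(e)–(f): forbidden (parity, ΔL, ΔJ).
Allowed pairs: 3 of 15.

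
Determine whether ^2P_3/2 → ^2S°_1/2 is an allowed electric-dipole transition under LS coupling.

allowed

Reading off the term symbols: S 1/2→1/2, L 1→0, J 3/2→1/2, parity even→odd.
Parity must change: even → odd — ok.
ΔS = 0: S: 1/2 → 1/2 — ok.
ΔL = 0, ±1 (not L=0↔0): L: 1 → 0, ΔL = -1 — ok.
ΔJ = 0, ±1 (not J=0↔0): J: 3/2 → 1/2, ΔJ = -1 — ok.
All four E1 rules are satisfied.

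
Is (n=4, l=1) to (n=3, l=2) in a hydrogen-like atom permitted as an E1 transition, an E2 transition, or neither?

Δl = 2 − 1 = +1; l_i + l_f = 3.
E1 (Δl = ±1): satisfied.
E2 (Δl = 0,±2, l_i+l_f ≥ 2): not satisfied.

E1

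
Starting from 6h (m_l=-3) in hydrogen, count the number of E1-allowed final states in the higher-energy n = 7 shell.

6

E1 requires Δl = ±1, so l_f ∈ {4, 6}; with 0 ≤ l_f ≤ n_f−1 = 6, the allowed l_f values are {4, 6}.
For l_f = 4: m_f ∈ {m_i−1, m_i, m_i+1} ∩ [−4, 4] = {-4, -3, -2} → 3 states.
For l_f = 6: m_f ∈ {m_i−1, m_i, m_i+1} ∩ [−6, 6] = {-4, -3, -2} → 3 states.
Total: 6.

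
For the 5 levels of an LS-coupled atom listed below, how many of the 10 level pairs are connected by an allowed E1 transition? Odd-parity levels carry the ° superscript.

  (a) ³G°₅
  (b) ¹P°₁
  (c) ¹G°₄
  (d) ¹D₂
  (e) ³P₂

(a)–(b): forbidden (parity, ΔS, ΔL, ΔJ).
(a)–(c): forbidden (parity, ΔS).
(a)–(d): forbidden (ΔS, ΔL, ΔJ).
(a)–(e): forbidden (ΔL, ΔJ).
(b)–(c): forbidden (parity, ΔL, ΔJ).
(b)–(d): allowed.
(b)–(e): forbidden (ΔS).
(c)–(d): forbidden (ΔL, ΔJ).
(c)–(e): forbidden (ΔS, ΔL, ΔJ).
(d)–(e): forbidden (parity, ΔS).
Allowed pairs: 1 of 10.

1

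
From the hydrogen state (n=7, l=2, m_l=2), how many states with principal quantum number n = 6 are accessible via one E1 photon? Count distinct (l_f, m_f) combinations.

E1 requires Δl = ±1, so l_f ∈ {1, 3}; with 0 ≤ l_f ≤ n_f−1 = 5, the allowed l_f values are {1, 3}.
For l_f = 1: m_f ∈ {m_i−1, m_i, m_i+1} ∩ [−1, 1] = {1} → 1 state.
For l_f = 3: m_f ∈ {m_i−1, m_i, m_i+1} ∩ [−3, 3] = {1, 2, 3} → 3 states.
Total: 4.

4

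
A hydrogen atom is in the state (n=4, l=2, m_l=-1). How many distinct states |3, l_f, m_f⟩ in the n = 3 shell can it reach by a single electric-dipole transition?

E1 requires Δl = ±1, so l_f ∈ {1, 3}; with 0 ≤ l_f ≤ n_f−1 = 2, the allowed l_f values are {1}.
For l_f = 1: m_f ∈ {m_i−1, m_i, m_i+1} ∩ [−1, 1] = {-1, 0} → 2 states.
Total: 2.

2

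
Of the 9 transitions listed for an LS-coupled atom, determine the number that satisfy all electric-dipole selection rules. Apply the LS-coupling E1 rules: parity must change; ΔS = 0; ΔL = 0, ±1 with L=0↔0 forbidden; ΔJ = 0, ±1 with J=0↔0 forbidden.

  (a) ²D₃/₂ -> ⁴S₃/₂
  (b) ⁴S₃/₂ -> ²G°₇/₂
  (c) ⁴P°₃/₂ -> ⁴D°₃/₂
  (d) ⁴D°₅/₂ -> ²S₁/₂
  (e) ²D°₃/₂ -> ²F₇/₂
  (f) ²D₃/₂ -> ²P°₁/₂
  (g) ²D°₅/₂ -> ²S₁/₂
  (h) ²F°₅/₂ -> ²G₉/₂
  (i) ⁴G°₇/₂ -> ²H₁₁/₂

(a) forbidden (parity, ΔS, ΔL fail)
(b) forbidden (ΔS, ΔL, ΔJ fail)
(c) forbidden (parity fails)
(d) forbidden (ΔS, ΔL, ΔJ fail)
(e) forbidden (ΔJ fails)
(f) allowed
(g) forbidden (ΔL, ΔJ fail)
(h) forbidden (ΔJ fails)
(i) forbidden (ΔS, ΔJ fail)
Total allowed: 1 of 9.

1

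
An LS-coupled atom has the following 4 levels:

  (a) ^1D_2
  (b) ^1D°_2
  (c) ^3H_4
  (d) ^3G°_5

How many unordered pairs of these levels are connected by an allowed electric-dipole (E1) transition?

(a)–(b): allowed.
(a)–(c): forbidden (parity, ΔS, ΔL, ΔJ).
(a)–(d): forbidden (ΔS, ΔL, ΔJ).
(b)–(c): forbidden (ΔS, ΔL, ΔJ).
(b)–(d): forbidden (parity, ΔS, ΔL, ΔJ).
(c)–(d): allowed.
Allowed pairs: 2 of 6.

2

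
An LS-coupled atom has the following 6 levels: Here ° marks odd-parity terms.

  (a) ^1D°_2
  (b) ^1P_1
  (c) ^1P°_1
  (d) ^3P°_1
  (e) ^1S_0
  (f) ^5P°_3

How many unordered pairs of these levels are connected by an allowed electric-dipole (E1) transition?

(a)–(b): allowed.
(a)–(c): forbidden (parity).
(a)–(d): forbidden (parity, ΔS).
(a)–(e): forbidden (ΔL, ΔJ).
(a)–(f): forbidden (parity, ΔS).
(b)–(c): allowed.
(b)–(d): forbidden (ΔS).
(b)–(e): forbidden (parity).
(b)–(f): forbidden (ΔS, ΔJ).
(c)–(d): forbidden (parity, ΔS).
(c)–(e): allowed.
(c)–(f): forbidden (parity, ΔS, ΔJ).
(d)–(e): forbidden (ΔS).
(d)–(f): forbidden (parity, ΔS, ΔJ).
(e)–(f): forbidden (ΔS, ΔJ).
Allowed pairs: 3 of 15.

3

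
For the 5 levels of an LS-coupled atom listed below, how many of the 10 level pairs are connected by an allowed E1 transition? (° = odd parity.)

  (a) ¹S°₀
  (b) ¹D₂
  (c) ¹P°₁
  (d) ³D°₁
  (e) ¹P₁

3

(a)–(b): forbidden (ΔL, ΔJ).
(a)–(c): forbidden (parity).
(a)–(d): forbidden (parity, ΔS, ΔL).
(a)–(e): allowed.
(b)–(c): allowed.
(b)–(d): forbidden (ΔS).
(b)–(e): forbidden (parity).
(c)–(d): forbidden (parity, ΔS).
(c)–(e): allowed.
(d)–(e): forbidden (ΔS).
Allowed pairs: 3 of 10.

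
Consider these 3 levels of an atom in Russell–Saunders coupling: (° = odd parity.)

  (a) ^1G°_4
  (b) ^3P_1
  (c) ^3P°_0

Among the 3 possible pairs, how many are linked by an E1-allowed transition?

(a)–(b): forbidden (ΔS, ΔL, ΔJ).
(a)–(c): forbidden (parity, ΔS, ΔL, ΔJ).
(b)–(c): allowed.
Allowed pairs: 1 of 3.

1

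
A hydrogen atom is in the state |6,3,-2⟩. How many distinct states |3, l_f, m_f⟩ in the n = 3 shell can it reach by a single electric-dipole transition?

E1 requires Δl = ±1, so l_f ∈ {2, 4}; with 0 ≤ l_f ≤ n_f−1 = 2, the allowed l_f values are {2}.
For l_f = 2: m_f ∈ {m_i−1, m_i, m_i+1} ∩ [−2, 2] = {-2, -1} → 2 states.
Total: 2.

2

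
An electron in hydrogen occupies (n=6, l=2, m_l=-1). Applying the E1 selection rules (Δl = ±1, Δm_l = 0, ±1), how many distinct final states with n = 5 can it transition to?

5

E1 requires Δl = ±1, so l_f ∈ {1, 3}; with 0 ≤ l_f ≤ n_f−1 = 4, the allowed l_f values are {1, 3}.
For l_f = 1: m_f ∈ {m_i−1, m_i, m_i+1} ∩ [−1, 1] = {-1, 0} → 2 states.
For l_f = 3: m_f ∈ {m_i−1, m_i, m_i+1} ∩ [−3, 3] = {-2, -1, 0} → 3 states.
Total: 5.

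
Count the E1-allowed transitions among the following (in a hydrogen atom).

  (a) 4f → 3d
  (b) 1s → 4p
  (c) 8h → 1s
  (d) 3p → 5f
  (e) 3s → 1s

2

(a) allowed
(b) allowed
(c) forbidden — Δl = -5 (E1 requires Δl = ±1)
(d) forbidden — Δl = +2 (E1 requires Δl = ±1)
(e) forbidden — Δl = +0 (E1 requires Δl = ±1)
Total allowed: 2 of 5.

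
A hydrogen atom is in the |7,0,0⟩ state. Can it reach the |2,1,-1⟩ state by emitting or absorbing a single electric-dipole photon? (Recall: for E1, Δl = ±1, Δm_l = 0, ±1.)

Initial l = 0, final l = 1, so Δl = +1. E1 requires Δl = ±1: passes.
m_l: 0 → -1 (Δm_l = -1). |Δm_l| ≤ 1 passes.
All E1 selection rules are satisfied.

allowed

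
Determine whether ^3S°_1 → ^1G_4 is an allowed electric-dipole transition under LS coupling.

forbidden

Initial level: S=1, L=0, J=1, parity odd. Final level: S=0, L=4, J=4, parity even.
ΔS = 0: S: 1 → 0 — fails.
Parity must change: odd → even — passes.
ΔL = 0, ±1 (not L=0↔0): L: 0 → 4, ΔL = +4 — fails.
ΔJ = 0, ±1 (not J=0↔0): J: 1 → 4, ΔJ = +3 — fails.
Rule(s) violated: ΔS, ΔL, ΔJ.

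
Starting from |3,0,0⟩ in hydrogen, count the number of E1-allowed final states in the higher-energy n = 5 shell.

3

E1 requires Δl = ±1, so l_f ∈ {-1, 1}; with 0 ≤ l_f ≤ n_f−1 = 4, the allowed l_f values are {1}.
For l_f = 1: m_f ∈ {m_i−1, m_i, m_i+1} ∩ [−1, 1] = {-1, 0, 1} → 3 states.
Total: 3.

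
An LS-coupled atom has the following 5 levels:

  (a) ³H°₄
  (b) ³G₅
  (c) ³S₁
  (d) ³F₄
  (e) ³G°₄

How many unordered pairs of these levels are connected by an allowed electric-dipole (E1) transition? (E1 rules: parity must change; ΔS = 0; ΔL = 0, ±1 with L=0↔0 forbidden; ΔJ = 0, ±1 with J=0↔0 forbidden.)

(a)–(b): allowed.
(a)–(c): forbidden (ΔL, ΔJ).
(a)–(d): forbidden (ΔL).
(a)–(e): forbidden (parity).
(b)–(c): forbidden (parity, ΔL, ΔJ).
(b)–(d): forbidden (parity).
(b)–(e): allowed.
(c)–(d): forbidden (parity, ΔL, ΔJ).
(c)–(e): forbidden (ΔL, ΔJ).
(d)–(e): allowed.
Allowed pairs: 3 of 10.

3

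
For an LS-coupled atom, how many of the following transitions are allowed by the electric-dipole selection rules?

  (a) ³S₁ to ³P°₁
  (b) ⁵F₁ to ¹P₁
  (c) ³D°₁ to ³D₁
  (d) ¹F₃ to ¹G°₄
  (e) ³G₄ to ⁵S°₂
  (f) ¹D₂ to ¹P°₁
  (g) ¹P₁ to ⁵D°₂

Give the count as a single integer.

(a) allowed
(b) forbidden (parity, ΔS, ΔL fail)
(c) allowed
(d) allowed
(e) forbidden (ΔS, ΔL, ΔJ fail)
(f) allowed
(g) forbidden (ΔS fails)
Total allowed: 4 of 7.

4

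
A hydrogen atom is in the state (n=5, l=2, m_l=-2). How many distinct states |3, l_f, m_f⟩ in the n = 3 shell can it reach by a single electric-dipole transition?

1

E1 requires Δl = ±1, so l_f ∈ {1, 3}; with 0 ≤ l_f ≤ n_f−1 = 2, the allowed l_f values are {1}.
For l_f = 1: m_f ∈ {m_i−1, m_i, m_i+1} ∩ [−1, 1] = {-1} → 1 state.
Total: 1.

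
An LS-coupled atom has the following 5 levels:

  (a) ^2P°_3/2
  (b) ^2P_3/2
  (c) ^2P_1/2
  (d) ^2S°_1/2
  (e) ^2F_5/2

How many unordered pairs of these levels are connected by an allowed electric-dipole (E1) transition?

(a)–(b): allowed.
(a)–(c): allowed.
(a)–(d): forbidden (parity).
(a)–(e): forbidden (ΔL).
(b)–(c): forbidden (parity).
(b)–(d): allowed.
(b)–(e): forbidden (parity, ΔL).
(c)–(d): allowed.
(c)–(e): forbidden (parity, ΔL, ΔJ).
(d)–(e): forbidden (ΔL, ΔJ).
Allowed pairs: 4 of 10.

4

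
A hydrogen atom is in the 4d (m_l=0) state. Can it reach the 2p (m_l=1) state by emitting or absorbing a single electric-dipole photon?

l: 2 → 1 (Δl = -1). Δl = ±1 ✓.
m_l: 0 → 1 (Δm_l = +1). |Δm_l| ≤ 1 ✓.
All E1 selection rules are satisfied.

allowed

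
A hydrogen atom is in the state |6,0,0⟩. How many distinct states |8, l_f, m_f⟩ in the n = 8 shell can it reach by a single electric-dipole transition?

3

E1 requires Δl = ±1, so l_f ∈ {-1, 1}; with 0 ≤ l_f ≤ n_f−1 = 7, the allowed l_f values are {1}.
For l_f = 1: m_f ∈ {m_i−1, m_i, m_i+1} ∩ [−1, 1] = {-1, 0, 1} → 3 states.
Total: 3.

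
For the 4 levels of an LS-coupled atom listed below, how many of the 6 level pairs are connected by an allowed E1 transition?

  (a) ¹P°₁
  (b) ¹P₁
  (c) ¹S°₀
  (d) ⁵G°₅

2

(a)–(b): allowed.
(a)–(c): forbidden (parity).
(a)–(d): forbidden (parity, ΔS, ΔL, ΔJ).
(b)–(c): allowed.
(b)–(d): forbidden (ΔS, ΔL, ΔJ).
(c)–(d): forbidden (parity, ΔS, ΔL, ΔJ).
Allowed pairs: 2 of 6.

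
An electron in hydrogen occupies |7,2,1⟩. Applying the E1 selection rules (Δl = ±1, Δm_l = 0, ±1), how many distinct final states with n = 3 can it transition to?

E1 requires Δl = ±1, so l_f ∈ {1, 3}; with 0 ≤ l_f ≤ n_f−1 = 2, the allowed l_f values are {1}.
For l_f = 1: m_f ∈ {m_i−1, m_i, m_i+1} ∩ [−1, 1] = {0, 1} → 2 states.
Total: 2.

2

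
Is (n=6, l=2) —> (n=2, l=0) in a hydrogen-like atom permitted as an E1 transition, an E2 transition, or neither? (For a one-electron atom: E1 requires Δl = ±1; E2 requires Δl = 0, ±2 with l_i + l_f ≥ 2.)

Δl = 0 − 2 = -2; l_i + l_f = 2.
E1 (Δl = ±1): not satisfied.
E2 (Δl = 0,±2, l_i+l_f ≥ 2): satisfied.

E2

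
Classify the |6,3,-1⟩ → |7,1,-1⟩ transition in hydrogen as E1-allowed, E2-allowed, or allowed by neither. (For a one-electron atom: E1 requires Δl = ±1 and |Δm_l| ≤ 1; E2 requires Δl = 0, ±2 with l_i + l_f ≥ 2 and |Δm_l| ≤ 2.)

E2

Δl = 1 − 3 = -2; l_i + l_f = 4.
Δm_l = +0.
E1 (Δl = ±1, |Δm_l| ≤ 1): not satisfied.
E2 (Δl = 0,±2, l_i+l_f ≥ 2, |Δm_l| ≤ 2): satisfied.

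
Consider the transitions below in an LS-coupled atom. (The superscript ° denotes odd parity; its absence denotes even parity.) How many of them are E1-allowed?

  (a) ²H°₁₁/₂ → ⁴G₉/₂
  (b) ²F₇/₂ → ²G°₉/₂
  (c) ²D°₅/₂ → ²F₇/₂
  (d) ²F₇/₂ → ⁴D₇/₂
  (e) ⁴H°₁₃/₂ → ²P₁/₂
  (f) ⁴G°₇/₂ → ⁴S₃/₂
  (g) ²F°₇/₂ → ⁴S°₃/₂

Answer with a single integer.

(a) forbidden (ΔS fails)
(b) allowed
(c) allowed
(d) forbidden (parity, ΔS fail)
(e) forbidden (ΔS, ΔL, ΔJ fail)
(f) forbidden (ΔL, ΔJ fail)
(g) forbidden (parity, ΔS, ΔL, ΔJ fail)
Total allowed: 2 of 7.

2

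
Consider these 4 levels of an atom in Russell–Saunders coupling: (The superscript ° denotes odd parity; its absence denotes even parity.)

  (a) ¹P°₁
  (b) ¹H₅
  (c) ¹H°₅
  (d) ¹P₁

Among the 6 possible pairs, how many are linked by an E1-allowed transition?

2

(a)–(b): forbidden (ΔL, ΔJ).
(a)–(c): forbidden (parity, ΔL, ΔJ).
(a)–(d): allowed.
(b)–(c): allowed.
(b)–(d): forbidden (parity, ΔL, ΔJ).
(c)–(d): forbidden (ΔL, ΔJ).
Allowed pairs: 2 of 6.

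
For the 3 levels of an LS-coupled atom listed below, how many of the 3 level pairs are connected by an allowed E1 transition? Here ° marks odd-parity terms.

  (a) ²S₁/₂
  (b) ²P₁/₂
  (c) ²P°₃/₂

(a)–(b): forbidden (parity).
(a)–(c): allowed.
(b)–(c): allowed.
Allowed pairs: 2 of 3.

2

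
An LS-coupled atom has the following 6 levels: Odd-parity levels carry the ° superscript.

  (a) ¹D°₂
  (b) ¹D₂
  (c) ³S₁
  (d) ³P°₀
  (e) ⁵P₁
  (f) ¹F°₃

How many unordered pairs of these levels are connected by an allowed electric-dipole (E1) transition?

3

(a)–(b): allowed.
(a)–(c): forbidden (ΔS, ΔL).
(a)–(d): forbidden (parity, ΔS, ΔJ).
(a)–(e): forbidden (ΔS).
(a)–(f): forbidden (parity).
(b)–(c): forbidden (parity, ΔS, ΔL).
(b)–(d): forbidden (ΔS, ΔJ).
(b)–(e): forbidden (parity, ΔS).
(b)–(f): allowed.
(c)–(d): allowed.
(c)–(e): forbidden (parity, ΔS).
(c)–(f): forbidden (ΔS, ΔL, ΔJ).
(d)–(e): forbidden (ΔS).
(d)–(f): forbidden (parity, ΔS, ΔL, ΔJ).
(e)–(f): forbidden (ΔS, ΔL, ΔJ).
Allowed pairs: 3 of 15.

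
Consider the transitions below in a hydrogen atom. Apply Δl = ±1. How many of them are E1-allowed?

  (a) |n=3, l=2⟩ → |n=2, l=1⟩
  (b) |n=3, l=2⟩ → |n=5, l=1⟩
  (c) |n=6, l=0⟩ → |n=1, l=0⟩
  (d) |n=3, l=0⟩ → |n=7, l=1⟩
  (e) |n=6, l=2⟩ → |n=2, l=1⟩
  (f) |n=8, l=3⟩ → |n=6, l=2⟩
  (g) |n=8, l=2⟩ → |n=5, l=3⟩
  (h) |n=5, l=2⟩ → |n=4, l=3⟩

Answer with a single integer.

7

(a) allowed
(b) allowed
(c) forbidden — Δl = +0 (E1 requires Δl = ±1)
(d) allowed
(e) allowed
(f) allowed
(g) allowed
(h) allowed
Total allowed: 7 of 8.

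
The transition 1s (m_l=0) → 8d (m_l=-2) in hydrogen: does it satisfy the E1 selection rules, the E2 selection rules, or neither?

E2

Δl = 2 − 0 = +2; l_i + l_f = 2.
Δm_l = -2.
E1 (Δl = ±1, |Δm_l| ≤ 1): not satisfied.
E2 (Δl = 0,±2, l_i+l_f ≥ 2, |Δm_l| ≤ 2): satisfied.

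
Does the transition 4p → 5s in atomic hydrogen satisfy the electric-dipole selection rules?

l: 1 → 0 (Δl = -1). Δl = ±1 ok.
All E1 selection rules are satisfied.

allowed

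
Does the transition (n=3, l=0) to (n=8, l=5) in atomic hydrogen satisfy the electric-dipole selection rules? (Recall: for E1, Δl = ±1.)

Initial l = 0, final l = 5, so Δl = +5. E1 requires Δl = ±1: fails.
The transition is electric-dipole forbidden.

forbidden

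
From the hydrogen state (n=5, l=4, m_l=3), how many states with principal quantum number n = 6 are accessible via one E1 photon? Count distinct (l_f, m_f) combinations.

E1 requires Δl = ±1, so l_f ∈ {3, 5}; with 0 ≤ l_f ≤ n_f−1 = 5, the allowed l_f values are {3, 5}.
For l_f = 3: m_f ∈ {m_i−1, m_i, m_i+1} ∩ [−3, 3] = {2, 3} → 2 states.
For l_f = 5: m_f ∈ {m_i−1, m_i, m_i+1} ∩ [−5, 5] = {2, 3, 4} → 3 states.
Total: 5.

5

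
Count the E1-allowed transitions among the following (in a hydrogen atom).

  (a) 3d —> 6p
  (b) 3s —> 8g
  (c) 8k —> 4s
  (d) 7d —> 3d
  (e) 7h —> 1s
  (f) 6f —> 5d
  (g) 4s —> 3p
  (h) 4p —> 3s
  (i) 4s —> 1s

4

(a) allowed
(b) forbidden — Δl = +4 (E1 requires Δl = ±1)
(c) forbidden — Δl = -7 (E1 requires Δl = ±1)
(d) forbidden — Δl = +0 (E1 requires Δl = ±1)
(e) forbidden — Δl = -5 (E1 requires Δl = ±1)
(f) allowed
(g) allowed
(h) allowed
(i) forbidden — Δl = +0 (E1 requires Δl = ±1)
Total allowed: 4 of 9.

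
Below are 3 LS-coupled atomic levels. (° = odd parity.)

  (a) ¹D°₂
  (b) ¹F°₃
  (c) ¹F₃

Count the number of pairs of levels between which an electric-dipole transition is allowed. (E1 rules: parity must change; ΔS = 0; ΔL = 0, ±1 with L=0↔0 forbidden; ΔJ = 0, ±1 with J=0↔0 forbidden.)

2

(a)–(b): forbidden (parity).
(a)–(c): allowed.
(b)–(c): allowed.
Allowed pairs: 2 of 3.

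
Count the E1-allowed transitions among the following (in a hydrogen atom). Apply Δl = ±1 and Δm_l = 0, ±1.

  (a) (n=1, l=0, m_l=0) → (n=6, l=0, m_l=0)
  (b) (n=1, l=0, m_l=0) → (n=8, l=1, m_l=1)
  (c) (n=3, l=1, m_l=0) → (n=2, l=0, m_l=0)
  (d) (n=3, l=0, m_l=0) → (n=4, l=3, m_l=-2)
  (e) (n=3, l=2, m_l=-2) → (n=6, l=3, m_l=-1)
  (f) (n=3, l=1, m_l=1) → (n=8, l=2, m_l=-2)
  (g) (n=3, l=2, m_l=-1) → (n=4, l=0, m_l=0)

3

(a) forbidden — Δl = +0 (E1 requires Δl = ±1)
(b) allowed
(c) allowed
(d) forbidden — Δl = +3 (E1 requires Δl = ±1); Δm_l = -2 (E1 requires Δm_l = 0, ±1)
(e) allowed
(f) forbidden — Δm_l = -3 (E1 requires Δm_l = 0, ±1)
(g) forbidden — Δl = -2 (E1 requires Δl = ±1)
Total allowed: 3 of 7.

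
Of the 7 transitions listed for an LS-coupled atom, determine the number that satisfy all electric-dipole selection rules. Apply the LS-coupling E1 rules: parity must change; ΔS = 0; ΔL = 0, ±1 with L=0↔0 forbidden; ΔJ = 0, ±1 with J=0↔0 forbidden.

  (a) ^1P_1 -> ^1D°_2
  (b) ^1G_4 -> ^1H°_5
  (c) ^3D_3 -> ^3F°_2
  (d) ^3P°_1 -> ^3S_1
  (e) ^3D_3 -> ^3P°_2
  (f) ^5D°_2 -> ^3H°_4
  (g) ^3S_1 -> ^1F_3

5

(a) allowed
(b) allowed
(c) allowed
(d) allowed
(e) allowed
(f) forbidden (parity, ΔS, ΔL, ΔJ fail)
(g) forbidden (parity, ΔS, ΔL, ΔJ fail)
Total allowed: 5 of 7.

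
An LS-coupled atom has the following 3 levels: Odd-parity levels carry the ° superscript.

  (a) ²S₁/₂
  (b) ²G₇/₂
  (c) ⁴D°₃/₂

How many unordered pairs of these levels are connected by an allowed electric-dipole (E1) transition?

0

(a)–(b): forbidden (parity, ΔL, ΔJ).
(a)–(c): forbidden (ΔS, ΔL).
(b)–(c): forbidden (ΔS, ΔL, ΔJ).
Allowed pairs: 0 of 3.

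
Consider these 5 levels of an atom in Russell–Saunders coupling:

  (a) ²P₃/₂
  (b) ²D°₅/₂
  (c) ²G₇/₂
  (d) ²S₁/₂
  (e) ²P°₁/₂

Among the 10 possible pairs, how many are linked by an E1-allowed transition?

(a)–(b): allowed.
(a)–(c): forbidden (parity, ΔL, ΔJ).
(a)–(d): forbidden (parity).
(a)–(e): allowed.
(b)–(c): forbidden (ΔL).
(b)–(d): forbidden (ΔL, ΔJ).
(b)–(e): forbidden (parity, ΔJ).
(c)–(d): forbidden (parity, ΔL, ΔJ).
(c)–(e): forbidden (ΔL, ΔJ).
(d)–(e): allowed.
Allowed pairs: 3 of 10.

3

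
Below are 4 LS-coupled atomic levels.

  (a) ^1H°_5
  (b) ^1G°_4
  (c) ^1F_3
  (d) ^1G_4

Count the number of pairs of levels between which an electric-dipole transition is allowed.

3

(a)–(b): forbidden (parity).
(a)–(c): forbidden (ΔL, ΔJ).
(a)–(d): allowed.
(b)–(c): allowed.
(b)–(d): allowed.
(c)–(d): forbidden (parity).
Allowed pairs: 3 of 6.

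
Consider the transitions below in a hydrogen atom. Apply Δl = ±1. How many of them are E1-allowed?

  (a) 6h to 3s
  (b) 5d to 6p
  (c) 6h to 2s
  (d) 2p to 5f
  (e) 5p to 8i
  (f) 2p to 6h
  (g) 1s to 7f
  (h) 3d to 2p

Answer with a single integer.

(a) forbidden — Δl = -5 (E1 requires Δl = ±1)
(b) allowed
(c) forbidden — Δl = -5 (E1 requires Δl = ±1)
(d) forbidden — Δl = +2 (E1 requires Δl = ±1)
(e) forbidden — Δl = +5 (E1 requires Δl = ±1)
(f) forbidden — Δl = +4 (E1 requires Δl = ±1)
(g) forbidden — Δl = +3 (E1 requires Δl = ±1)
(h) allowed
Total allowed: 2 of 8.

2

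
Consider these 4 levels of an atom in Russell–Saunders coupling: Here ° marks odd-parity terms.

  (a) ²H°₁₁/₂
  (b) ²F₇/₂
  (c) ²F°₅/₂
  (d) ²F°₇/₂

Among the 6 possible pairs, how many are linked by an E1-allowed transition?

(a)–(b): forbidden (ΔL, ΔJ).
(a)–(c): forbidden (parity, ΔL, ΔJ).
(a)–(d): forbidden (parity, ΔL, ΔJ).
(b)–(c): allowed.
(b)–(d): allowed.
(c)–(d): forbidden (parity).
Allowed pairs: 2 of 6.

2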